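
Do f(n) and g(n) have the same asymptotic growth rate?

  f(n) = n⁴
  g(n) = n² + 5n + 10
False

f(n) = n⁴ is O(n⁴), and g(n) = n² + 5n + 10 is O(n²).
Since they have different growth rates, f(n) = Θ(g(n)) is false.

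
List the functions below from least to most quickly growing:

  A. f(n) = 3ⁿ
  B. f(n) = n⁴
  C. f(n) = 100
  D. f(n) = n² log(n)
C < D < B < A

Comparing growth rates:
C = 100 is O(1)
D = n² log(n) is O(n² log n)
B = n⁴ is O(n⁴)
A = 3ⁿ is O(3ⁿ)

Therefore, the order from slowest to fastest is: C < D < B < A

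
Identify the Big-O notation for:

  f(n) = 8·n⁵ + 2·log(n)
O(n⁵)

The dominant term in 8·n⁵ + 2·log(n) is 8·n⁵, which is Θ(n⁵).
Lower-order terms (2·log(n)) are asymptotically negligible.
Constants are absorbed, so the tightest bound is O(n⁵).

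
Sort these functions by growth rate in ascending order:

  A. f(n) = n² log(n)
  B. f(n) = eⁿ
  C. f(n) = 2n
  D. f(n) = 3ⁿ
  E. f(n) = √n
E < C < A < B < D

Comparing growth rates:
E = √n is O(√n)
C = 2n is O(n)
A = n² log(n) is O(n² log n)
B = eⁿ is O(eⁿ)
D = 3ⁿ is O(3ⁿ)

Therefore, the order from slowest to fastest is: E < C < A < B < D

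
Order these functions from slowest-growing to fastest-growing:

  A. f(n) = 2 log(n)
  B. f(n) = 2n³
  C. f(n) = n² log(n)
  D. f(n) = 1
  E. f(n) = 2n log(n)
D < A < E < C < B

Comparing growth rates:
D = 1 is O(1)
A = 2 log(n) is O(log n)
E = 2n log(n) is O(n log n)
C = n² log(n) is O(n² log n)
B = 2n³ is O(n³)

Therefore, the order from slowest to fastest is: D < A < E < C < B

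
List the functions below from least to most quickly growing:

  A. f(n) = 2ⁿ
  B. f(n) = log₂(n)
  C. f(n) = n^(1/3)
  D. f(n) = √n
B < C < D < A

Comparing growth rates:
B = log₂(n) is O(log n)
C = n^(1/3) is O(n^(1/3))
D = √n is O(√n)
A = 2ⁿ is O(2ⁿ)

Therefore, the order from slowest to fastest is: B < C < D < A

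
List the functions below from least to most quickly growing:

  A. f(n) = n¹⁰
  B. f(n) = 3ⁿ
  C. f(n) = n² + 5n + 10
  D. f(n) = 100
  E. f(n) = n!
D < C < A < B < E

Comparing growth rates:
D = 100 is O(1)
C = n² + 5n + 10 is O(n²)
A = n¹⁰ is O(n¹⁰)
B = 3ⁿ is O(3ⁿ)
E = n! is O(n!)

Therefore, the order from slowest to fastest is: D < C < A < B < E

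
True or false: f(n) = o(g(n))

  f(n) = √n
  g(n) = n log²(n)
True

f(n) = √n is O(√n), and g(n) = n log²(n) is O(n log² n).
Since O(√n) grows strictly slower than O(n log² n), f(n) = o(g(n)) is true.
This means lim(n→∞) f(n)/g(n) = 0.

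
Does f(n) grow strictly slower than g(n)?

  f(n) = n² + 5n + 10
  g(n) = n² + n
False

f(n) = n² + 5n + 10 is O(n²), and g(n) = n² + n is O(n²).
Since they have the same growth rate, f(n) = o(g(n)) is false.
(f = o(g) requires f to grow strictly slower, not equal.)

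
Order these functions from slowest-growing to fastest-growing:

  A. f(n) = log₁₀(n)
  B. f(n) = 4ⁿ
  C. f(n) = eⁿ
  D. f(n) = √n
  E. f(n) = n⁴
A < D < E < C < B

Comparing growth rates:
A = log₁₀(n) is O(log n)
D = √n is O(√n)
E = n⁴ is O(n⁴)
C = eⁿ is O(eⁿ)
B = 4ⁿ is O(4ⁿ)

Therefore, the order from slowest to fastest is: A < D < E < C < B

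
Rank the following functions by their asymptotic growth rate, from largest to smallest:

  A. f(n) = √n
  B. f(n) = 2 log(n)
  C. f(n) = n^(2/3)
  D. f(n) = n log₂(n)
D > C > A > B

Comparing growth rates:
D = n log₂(n) is O(n log n)
C = n^(2/3) is O(n^(2/3))
A = √n is O(√n)
B = 2 log(n) is O(log n)

Therefore, the order from fastest to slowest is: D > C > A > B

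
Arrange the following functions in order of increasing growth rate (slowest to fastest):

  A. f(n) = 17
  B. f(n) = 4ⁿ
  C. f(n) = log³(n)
A < C < B

Comparing growth rates:
A = 17 is O(1)
C = log³(n) is O(log³ n)
B = 4ⁿ is O(4ⁿ)

Therefore, the order from slowest to fastest is: A < C < B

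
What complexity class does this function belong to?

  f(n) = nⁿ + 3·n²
O(nⁿ)

The dominant term in nⁿ + 3·n² is nⁿ, which is Θ(nⁿ).
Lower-order terms (3·n²) are asymptotically negligible.
Constants are absorbed, so the tightest bound is O(nⁿ).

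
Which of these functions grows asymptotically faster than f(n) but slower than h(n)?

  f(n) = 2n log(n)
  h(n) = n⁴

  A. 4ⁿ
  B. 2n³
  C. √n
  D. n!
B

We need g(n) with 2n log(n) = o(g(n)) and g(n) = o(n⁴), i.e. O(n log n) ≺ g ≺ O(n⁴).
Check each option:
  A. 4ⁿ — O(4ⁿ) does not grow strictly slower than h(n)
  B. 2n³ — O(n³) is strictly between O(n log n) and O(n⁴) ✓
  C. √n — O(√n) does not grow strictly faster than f(n)
  D. n! — O(n!) does not grow strictly slower than h(n)

Only option B (2n³) lies strictly between.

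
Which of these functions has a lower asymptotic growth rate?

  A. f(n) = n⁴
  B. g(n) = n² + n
B

f(n) = n⁴ is O(n⁴), while g(n) = n² + n is O(n²).
Since O(n²) grows slower than O(n⁴), g(n) is dominated.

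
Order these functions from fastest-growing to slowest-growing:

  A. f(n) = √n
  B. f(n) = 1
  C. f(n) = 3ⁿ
C > A > B

Comparing growth rates:
C = 3ⁿ is O(3ⁿ)
A = √n is O(√n)
B = 1 is O(1)

Therefore, the order from fastest to slowest is: C > A > B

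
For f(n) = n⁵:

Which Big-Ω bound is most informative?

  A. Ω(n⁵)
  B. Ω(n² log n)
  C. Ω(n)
A

f(n) = n⁵ is Ω(n⁵).
All listed options are valid Big-Ω bounds (lower bounds),
but Ω(n⁵) is the tightest (largest valid bound).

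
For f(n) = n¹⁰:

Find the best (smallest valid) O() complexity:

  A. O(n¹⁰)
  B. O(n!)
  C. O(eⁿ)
A

f(n) = n¹⁰ is O(n¹⁰).
All listed options are valid Big-O bounds (upper bounds),
but O(n¹⁰) is the tightest (smallest valid bound).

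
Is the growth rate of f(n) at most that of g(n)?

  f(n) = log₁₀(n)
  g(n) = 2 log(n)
True

f(n) = log₁₀(n) and g(n) = 2 log(n) are both O(log n).
Big-O permits equal growth rates (f ≤ c·g for some c), so f(n) = O(g(n)) is true.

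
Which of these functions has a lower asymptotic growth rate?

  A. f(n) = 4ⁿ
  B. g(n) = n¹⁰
B

f(n) = 4ⁿ is O(4ⁿ), while g(n) = n¹⁰ is O(n¹⁰).
Since O(n¹⁰) grows slower than O(4ⁿ), g(n) is dominated.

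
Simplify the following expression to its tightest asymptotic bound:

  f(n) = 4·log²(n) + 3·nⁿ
Θ(nⁿ)

Order the terms by growth rate: 4·log²(n) ≺ 3·nⁿ.
The fastest-growing term 3·nⁿ dominates as n → ∞; dropping its constant factor gives Θ(nⁿ).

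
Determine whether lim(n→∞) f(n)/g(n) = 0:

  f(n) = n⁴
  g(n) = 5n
False

f(n) = n⁴ is O(n⁴), and g(n) = 5n is O(n).
Since O(n⁴) grows faster than or equal to O(n), f(n) = o(g(n)) is false.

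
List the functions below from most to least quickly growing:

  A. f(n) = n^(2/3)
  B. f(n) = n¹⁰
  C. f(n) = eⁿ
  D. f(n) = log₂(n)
C > B > A > D

Comparing growth rates:
C = eⁿ is O(eⁿ)
B = n¹⁰ is O(n¹⁰)
A = n^(2/3) is O(n^(2/3))
D = log₂(n) is O(log n)

Therefore, the order from fastest to slowest is: C > B > A > D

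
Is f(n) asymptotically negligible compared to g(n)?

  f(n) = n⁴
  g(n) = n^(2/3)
False

f(n) = n⁴ is O(n⁴), and g(n) = n^(2/3) is O(n^(2/3)).
Since O(n⁴) grows faster than or equal to O(n^(2/3)), f(n) = o(g(n)) is false.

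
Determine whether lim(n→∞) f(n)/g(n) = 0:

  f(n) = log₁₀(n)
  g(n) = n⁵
True

f(n) = log₁₀(n) is O(log n), and g(n) = n⁵ is O(n⁵).
Since O(log n) grows strictly slower than O(n⁵), f(n) = o(g(n)) is true.
This means lim(n→∞) f(n)/g(n) = 0.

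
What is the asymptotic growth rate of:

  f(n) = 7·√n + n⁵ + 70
Θ(n⁵)

Order the terms by growth rate: 70 ≺ 7·√n ≺ n⁵.
The fastest-growing term n⁵ dominates as n → ∞; dropping its constant factor gives Θ(n⁵).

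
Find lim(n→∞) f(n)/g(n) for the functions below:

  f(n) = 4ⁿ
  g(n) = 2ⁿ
∞

Since 4ⁿ (O(4ⁿ)) grows faster than 2ⁿ (O(2ⁿ)),
the ratio f(n)/g(n) → ∞ as n → ∞.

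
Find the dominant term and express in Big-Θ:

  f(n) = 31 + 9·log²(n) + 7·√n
Θ(√n)

Order the terms by growth rate: 31 ≺ 9·log²(n) ≺ 7·√n.
The fastest-growing term 7·√n dominates as n → ∞; dropping its constant factor gives Θ(√n).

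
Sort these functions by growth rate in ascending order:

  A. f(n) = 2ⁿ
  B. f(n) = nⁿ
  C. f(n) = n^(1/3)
C < A < B

Comparing growth rates:
C = n^(1/3) is O(n^(1/3))
A = 2ⁿ is O(2ⁿ)
B = nⁿ is O(nⁿ)

Therefore, the order from slowest to fastest is: C < A < B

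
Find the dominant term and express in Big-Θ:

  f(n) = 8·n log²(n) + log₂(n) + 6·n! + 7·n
Θ(n!)

Order the terms by growth rate: log₂(n) ≺ 7·n ≺ 8·n log²(n) ≺ 6·n!.
The fastest-growing term 6·n! dominates as n → ∞; dropping its constant factor gives Θ(n!).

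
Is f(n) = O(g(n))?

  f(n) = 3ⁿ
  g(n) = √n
False

f(n) = 3ⁿ is O(3ⁿ), and g(n) = √n is O(√n).
Since O(3ⁿ) grows faster than O(√n), f(n) = O(g(n)) is false.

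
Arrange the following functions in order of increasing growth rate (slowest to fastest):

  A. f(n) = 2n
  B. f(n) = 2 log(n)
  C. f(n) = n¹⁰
B < A < C

Comparing growth rates:
B = 2 log(n) is O(log n)
A = 2n is O(n)
C = n¹⁰ is O(n¹⁰)

Therefore, the order from slowest to fastest is: B < A < C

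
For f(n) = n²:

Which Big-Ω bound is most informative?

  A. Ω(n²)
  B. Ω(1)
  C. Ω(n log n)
A

f(n) = n² is Ω(n²).
All listed options are valid Big-Ω bounds (lower bounds),
but Ω(n²) is the tightest (largest valid bound).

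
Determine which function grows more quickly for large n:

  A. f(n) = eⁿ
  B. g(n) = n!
B

f(n) = eⁿ is O(eⁿ), while g(n) = n! is O(n!).
Since O(n!) grows faster than O(eⁿ), g(n) dominates.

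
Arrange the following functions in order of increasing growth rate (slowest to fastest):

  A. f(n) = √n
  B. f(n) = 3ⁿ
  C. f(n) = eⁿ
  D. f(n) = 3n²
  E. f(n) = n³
A < D < E < C < B

Comparing growth rates:
A = √n is O(√n)
D = 3n² is O(n²)
E = n³ is O(n³)
C = eⁿ is O(eⁿ)
B = 3ⁿ is O(3ⁿ)

Therefore, the order from slowest to fastest is: A < D < E < C < B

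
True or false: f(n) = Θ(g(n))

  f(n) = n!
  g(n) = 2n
False

f(n) = n! is O(n!), and g(n) = 2n is O(n).
Since they have different growth rates, f(n) = Θ(g(n)) is false.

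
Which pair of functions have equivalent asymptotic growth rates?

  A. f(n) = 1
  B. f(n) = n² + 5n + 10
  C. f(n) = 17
A and C

Examining each function:
  A. 1 is O(1)
  B. n² + 5n + 10 is O(n²)
  C. 17 is O(1)

Functions A and C both have the same complexity class.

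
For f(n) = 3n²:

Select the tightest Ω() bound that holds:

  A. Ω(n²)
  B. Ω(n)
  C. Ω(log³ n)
A

f(n) = 3n² is Ω(n²).
All listed options are valid Big-Ω bounds (lower bounds),
but Ω(n²) is the tightest (largest valid bound).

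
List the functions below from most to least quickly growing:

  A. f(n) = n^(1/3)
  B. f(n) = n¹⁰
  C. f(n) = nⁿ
C > B > A

Comparing growth rates:
C = nⁿ is O(nⁿ)
B = n¹⁰ is O(n¹⁰)
A = n^(1/3) is O(n^(1/3))

Therefore, the order from fastest to slowest is: C > B > A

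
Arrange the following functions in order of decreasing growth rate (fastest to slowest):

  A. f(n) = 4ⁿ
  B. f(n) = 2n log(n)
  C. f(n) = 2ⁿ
A > C > B

Comparing growth rates:
A = 4ⁿ is O(4ⁿ)
C = 2ⁿ is O(2ⁿ)
B = 2n log(n) is O(n log n)

Therefore, the order from fastest to slowest is: A > C > B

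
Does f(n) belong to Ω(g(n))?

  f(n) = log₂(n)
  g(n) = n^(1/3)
False

f(n) = log₂(n) is O(log n), and g(n) = n^(1/3) is O(n^(1/3)).
Since O(log n) grows slower than O(n^(1/3)), f(n) = Ω(g(n)) is false.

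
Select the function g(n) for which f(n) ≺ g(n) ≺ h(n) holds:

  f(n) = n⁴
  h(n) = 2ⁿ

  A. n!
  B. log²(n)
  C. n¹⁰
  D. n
C

We need g(n) with n⁴ = o(g(n)) and g(n) = o(2ⁿ), i.e. O(n⁴) ≺ g ≺ O(2ⁿ).
Check each option:
  A. n! — O(n!) does not grow strictly slower than h(n)
  B. log²(n) — O(log² n) does not grow strictly faster than f(n)
  C. n¹⁰ — O(n¹⁰) is strictly between O(n⁴) and O(2ⁿ) ✓
  D. n — O(n) does not grow strictly faster than f(n)

Only option C (n¹⁰) lies strictly between.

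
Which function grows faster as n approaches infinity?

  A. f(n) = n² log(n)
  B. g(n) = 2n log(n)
A

f(n) = n² log(n) is O(n² log n), while g(n) = 2n log(n) is O(n log n).
Since O(n² log n) grows faster than O(n log n), f(n) dominates.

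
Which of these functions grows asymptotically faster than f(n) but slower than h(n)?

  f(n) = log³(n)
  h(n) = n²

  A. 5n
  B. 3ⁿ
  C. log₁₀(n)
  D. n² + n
A

We need g(n) with log³(n) = o(g(n)) and g(n) = o(n²), i.e. O(log³ n) ≺ g ≺ O(n²).
Check each option:
  A. 5n — O(n) is strictly between O(log³ n) and O(n²) ✓
  B. 3ⁿ — O(3ⁿ) does not grow strictly slower than h(n)
  C. log₁₀(n) — O(log n) does not grow strictly faster than f(n)
  D. n² + n — O(n²) does not grow strictly slower than h(n)

Only option A (5n) lies strictly between.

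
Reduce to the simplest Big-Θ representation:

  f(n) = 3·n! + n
Θ(n!)

Order the terms by growth rate: n ≺ 3·n!.
The fastest-growing term 3·n! dominates as n → ∞; dropping its constant factor gives Θ(n!).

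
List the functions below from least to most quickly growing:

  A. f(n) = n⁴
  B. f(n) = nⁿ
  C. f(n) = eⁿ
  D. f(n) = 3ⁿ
A < C < D < B

Comparing growth rates:
A = n⁴ is O(n⁴)
C = eⁿ is O(eⁿ)
D = 3ⁿ is O(3ⁿ)
B = nⁿ is O(nⁿ)

Therefore, the order from slowest to fastest is: A < C < D < B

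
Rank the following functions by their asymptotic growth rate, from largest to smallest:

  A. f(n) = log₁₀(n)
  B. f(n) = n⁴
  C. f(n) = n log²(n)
B > C > A

Comparing growth rates:
B = n⁴ is O(n⁴)
C = n log²(n) is O(n log² n)
A = log₁₀(n) is O(log n)

Therefore, the order from fastest to slowest is: B > C > A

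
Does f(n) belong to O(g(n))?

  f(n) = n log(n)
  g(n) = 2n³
True

f(n) = n log(n) is O(n log n), and g(n) = 2n³ is O(n³).
Since O(n log n) ⊆ O(n³) (f grows no faster than g), f(n) = O(g(n)) is true.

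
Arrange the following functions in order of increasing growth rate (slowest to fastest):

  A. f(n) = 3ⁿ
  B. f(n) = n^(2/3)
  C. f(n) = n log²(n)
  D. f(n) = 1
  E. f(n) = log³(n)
D < E < B < C < A

Comparing growth rates:
D = 1 is O(1)
E = log³(n) is O(log³ n)
B = n^(2/3) is O(n^(2/3))
C = n log²(n) is O(n log² n)
A = 3ⁿ is O(3ⁿ)

Therefore, the order from slowest to fastest is: D < E < B < C < A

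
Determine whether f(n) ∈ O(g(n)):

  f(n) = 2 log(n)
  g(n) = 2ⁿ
True

f(n) = 2 log(n) is O(log n), and g(n) = 2ⁿ is O(2ⁿ).
Since O(log n) ⊆ O(2ⁿ) (f grows no faster than g), f(n) = O(g(n)) is true.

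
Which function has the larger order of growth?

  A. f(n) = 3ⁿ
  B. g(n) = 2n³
A

f(n) = 3ⁿ is O(3ⁿ), while g(n) = 2n³ is O(n³).
Since O(3ⁿ) grows faster than O(n³), f(n) dominates.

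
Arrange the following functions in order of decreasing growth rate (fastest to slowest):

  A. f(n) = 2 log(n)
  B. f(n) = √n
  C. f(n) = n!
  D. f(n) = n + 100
C > D > B > A

Comparing growth rates:
C = n! is O(n!)
D = n + 100 is O(n)
B = √n is O(√n)
A = 2 log(n) is O(log n)

Therefore, the order from fastest to slowest is: C > D > B > A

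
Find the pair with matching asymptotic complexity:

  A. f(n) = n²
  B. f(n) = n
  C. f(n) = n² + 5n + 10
A and C

Examining each function:
  A. n² is O(n²)
  B. n is O(n)
  C. n² + 5n + 10 is O(n²)

Functions A and C both have the same complexity class.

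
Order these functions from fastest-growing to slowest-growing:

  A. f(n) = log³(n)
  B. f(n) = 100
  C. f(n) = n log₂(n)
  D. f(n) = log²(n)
C > A > D > B

Comparing growth rates:
C = n log₂(n) is O(n log n)
A = log³(n) is O(log³ n)
D = log²(n) is O(log² n)
B = 100 is O(1)

Therefore, the order from fastest to slowest is: C > A > D > B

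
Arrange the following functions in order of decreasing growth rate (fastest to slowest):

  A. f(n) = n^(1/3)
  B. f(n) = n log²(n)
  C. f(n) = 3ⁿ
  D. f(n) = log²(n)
C > B > A > D

Comparing growth rates:
C = 3ⁿ is O(3ⁿ)
B = n log²(n) is O(n log² n)
A = n^(1/3) is O(n^(1/3))
D = log²(n) is O(log² n)

Therefore, the order from fastest to slowest is: C > B > A > D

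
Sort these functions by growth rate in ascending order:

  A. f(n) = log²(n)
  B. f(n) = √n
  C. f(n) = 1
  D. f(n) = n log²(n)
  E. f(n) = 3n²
C < A < B < D < E

Comparing growth rates:
C = 1 is O(1)
A = log²(n) is O(log² n)
B = √n is O(√n)
D = n log²(n) is O(n log² n)
E = 3n² is O(n²)

Therefore, the order from slowest to fastest is: C < A < B < D < E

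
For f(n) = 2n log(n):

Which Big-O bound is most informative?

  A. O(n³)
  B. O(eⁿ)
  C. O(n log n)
C

f(n) = 2n log(n) is O(n log n).
All listed options are valid Big-O bounds (upper bounds),
but O(n log n) is the tightest (smallest valid bound).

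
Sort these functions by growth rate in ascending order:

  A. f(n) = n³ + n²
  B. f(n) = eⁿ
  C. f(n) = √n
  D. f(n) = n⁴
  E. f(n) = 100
E < C < A < D < B

Comparing growth rates:
E = 100 is O(1)
C = √n is O(√n)
A = n³ + n² is O(n³)
D = n⁴ is O(n⁴)
B = eⁿ is O(eⁿ)

Therefore, the order from slowest to fastest is: E < C < A < D < B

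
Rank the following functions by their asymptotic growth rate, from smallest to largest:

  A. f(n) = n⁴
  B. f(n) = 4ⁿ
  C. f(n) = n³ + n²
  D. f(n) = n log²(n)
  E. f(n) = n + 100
E < D < C < A < B

Comparing growth rates:
E = n + 100 is O(n)
D = n log²(n) is O(n log² n)
C = n³ + n² is O(n³)
A = n⁴ is O(n⁴)
B = 4ⁿ is O(4ⁿ)

Therefore, the order from slowest to fastest is: E < D < C < A < B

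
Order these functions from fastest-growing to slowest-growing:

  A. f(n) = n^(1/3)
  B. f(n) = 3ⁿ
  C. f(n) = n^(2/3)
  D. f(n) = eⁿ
B > D > C > A

Comparing growth rates:
B = 3ⁿ is O(3ⁿ)
D = eⁿ is O(eⁿ)
C = n^(2/3) is O(n^(2/3))
A = n^(1/3) is O(n^(1/3))

Therefore, the order from fastest to slowest is: B > D > C > A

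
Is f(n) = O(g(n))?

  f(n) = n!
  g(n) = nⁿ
True

f(n) = n! is O(n!), and g(n) = nⁿ is O(nⁿ).
Since O(n!) ⊆ O(nⁿ) (f grows no faster than g), f(n) = O(g(n)) is true.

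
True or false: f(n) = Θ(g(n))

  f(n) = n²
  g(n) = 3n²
True

f(n) = n² and g(n) = 3n² are both O(n²).
Since they have the same asymptotic growth rate, f(n) = Θ(g(n)) is true.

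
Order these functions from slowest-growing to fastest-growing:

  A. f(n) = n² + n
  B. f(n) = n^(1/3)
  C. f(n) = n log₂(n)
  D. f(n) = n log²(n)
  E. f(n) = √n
B < E < C < D < A

Comparing growth rates:
B = n^(1/3) is O(n^(1/3))
E = √n is O(√n)
C = n log₂(n) is O(n log n)
D = n log²(n) is O(n log² n)
A = n² + n is O(n²)

Therefore, the order from slowest to fastest is: B < E < C < D < A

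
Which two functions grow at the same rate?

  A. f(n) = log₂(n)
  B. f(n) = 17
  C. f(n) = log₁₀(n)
A and C

Examining each function:
  A. log₂(n) is O(log n)
  B. 17 is O(1)
  C. log₁₀(n) is O(log n)

Functions A and C both have the same complexity class.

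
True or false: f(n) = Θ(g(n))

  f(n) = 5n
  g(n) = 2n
True

f(n) = 5n and g(n) = 2n are both O(n).
Since they have the same asymptotic growth rate, f(n) = Θ(g(n)) is true.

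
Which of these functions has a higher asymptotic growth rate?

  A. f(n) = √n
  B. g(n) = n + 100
B

f(n) = √n is O(√n), while g(n) = n + 100 is O(n).
Since O(n) grows faster than O(√n), g(n) dominates.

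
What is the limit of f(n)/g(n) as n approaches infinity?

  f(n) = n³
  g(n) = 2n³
1/2

Since n³ and 2n³ have the same growth rate (O(n³)),
the ratio converges to a constant: 1/2.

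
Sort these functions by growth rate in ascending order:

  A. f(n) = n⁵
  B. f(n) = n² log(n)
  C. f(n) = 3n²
C < B < A

Comparing growth rates:
C = 3n² is O(n²)
B = n² log(n) is O(n² log n)
A = n⁵ is O(n⁵)

Therefore, the order from slowest to fastest is: C < B < A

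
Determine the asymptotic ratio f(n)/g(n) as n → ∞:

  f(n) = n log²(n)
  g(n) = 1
∞

Since n log²(n) (O(n log² n)) grows faster than 1 (O(1)),
the ratio f(n)/g(n) → ∞ as n → ∞.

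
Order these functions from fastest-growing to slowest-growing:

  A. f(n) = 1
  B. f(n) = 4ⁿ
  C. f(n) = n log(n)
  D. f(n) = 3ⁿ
B > D > C > A

Comparing growth rates:
B = 4ⁿ is O(4ⁿ)
D = 3ⁿ is O(3ⁿ)
C = n log(n) is O(n log n)
A = 1 is O(1)

Therefore, the order from fastest to slowest is: B > D > C > A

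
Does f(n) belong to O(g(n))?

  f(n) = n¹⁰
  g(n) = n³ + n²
False

f(n) = n¹⁰ is O(n¹⁰), and g(n) = n³ + n² is O(n³).
Since O(n¹⁰) grows faster than O(n³), f(n) = O(g(n)) is false.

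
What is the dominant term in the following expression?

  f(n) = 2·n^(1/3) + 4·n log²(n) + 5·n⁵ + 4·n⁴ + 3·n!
3·n!

Looking at each term:
  - 2·n^(1/3) is O(n^(1/3))
  - 4·n log²(n) is O(n log² n)
  - 5·n⁵ is O(n⁵)
  - 4·n⁴ is O(n⁴)
  - 3·n! is O(n!)

The term 3·n! (O(n!)) grows fastest and dominates all others.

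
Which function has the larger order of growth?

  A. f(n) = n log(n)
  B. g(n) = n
A

f(n) = n log(n) is O(n log n), while g(n) = n is O(n).
Since O(n log n) grows faster than O(n), f(n) dominates.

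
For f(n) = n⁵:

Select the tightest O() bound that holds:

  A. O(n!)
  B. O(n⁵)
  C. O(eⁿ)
B

f(n) = n⁵ is O(n⁵).
All listed options are valid Big-O bounds (upper bounds),
but O(n⁵) is the tightest (smallest valid bound).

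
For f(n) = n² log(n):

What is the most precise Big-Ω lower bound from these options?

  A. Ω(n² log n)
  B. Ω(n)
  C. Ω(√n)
A

f(n) = n² log(n) is Ω(n² log n).
All listed options are valid Big-Ω bounds (lower bounds),
but Ω(n² log n) is the tightest (largest valid bound).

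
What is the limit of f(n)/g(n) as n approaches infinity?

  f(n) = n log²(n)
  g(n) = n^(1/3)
∞

Since n log²(n) (O(n log² n)) grows faster than n^(1/3) (O(n^(1/3))),
the ratio f(n)/g(n) → ∞ as n → ∞.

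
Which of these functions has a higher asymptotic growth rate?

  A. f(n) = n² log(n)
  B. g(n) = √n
A

f(n) = n² log(n) is O(n² log n), while g(n) = √n is O(√n).
Since O(n² log n) grows faster than O(√n), f(n) dominates.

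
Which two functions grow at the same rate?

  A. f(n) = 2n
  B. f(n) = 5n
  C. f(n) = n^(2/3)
A and B

Examining each function:
  A. 2n is O(n)
  B. 5n is O(n)
  C. n^(2/3) is O(n^(2/3))

Functions A and B both have the same complexity class.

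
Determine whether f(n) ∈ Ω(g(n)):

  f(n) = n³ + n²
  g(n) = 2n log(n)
True

f(n) = n³ + n² is O(n³), and g(n) = 2n log(n) is O(n log n).
Since O(n³) grows at least as fast as O(n log n), f(n) = Ω(g(n)) is true.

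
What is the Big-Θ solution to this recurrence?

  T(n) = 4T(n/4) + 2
Θ(n)

Master Theorem: a = 4, b = 4, f(n) = 2.
Compute the critical exponent d = log₄(4) = 1.
Compare f(n) = Θ(1) against n^d:
  k = 0 < d = 1, so f(n) = O(n^(d-ε)) — Case 1.
  The recursion cost dominates: T(n) = Θ(n^d) = Θ(n).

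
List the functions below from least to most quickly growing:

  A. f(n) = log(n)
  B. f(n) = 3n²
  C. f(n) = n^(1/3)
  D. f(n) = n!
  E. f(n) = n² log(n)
A < C < B < E < D

Comparing growth rates:
A = log(n) is O(log n)
C = n^(1/3) is O(n^(1/3))
B = 3n² is O(n²)
E = n² log(n) is O(n² log n)
D = n! is O(n!)

Therefore, the order from slowest to fastest is: A < C < B < E < D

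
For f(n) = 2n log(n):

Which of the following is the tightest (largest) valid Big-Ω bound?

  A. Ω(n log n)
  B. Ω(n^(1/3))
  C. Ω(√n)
A

f(n) = 2n log(n) is Ω(n log n).
All listed options are valid Big-Ω bounds (lower bounds),
but Ω(n log n) is the tightest (largest valid bound).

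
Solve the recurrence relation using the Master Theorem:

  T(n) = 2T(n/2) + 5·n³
Θ(n³)

Master Theorem: a = 2, b = 2, f(n) = 5·n³.
Compute the critical exponent d = log₂(2) = 1.
Compare f(n) = Θ(n³) against n^d:
  k = 3 > d = 1, so f(n) = Ω(n^(d+ε)) — Case 3.
  Regularity: a·(n/b)^3/n^3 = a/b^3 = 2/8 < 1 ✓.
  The top-level work dominates: T(n) = Θ(f(n)) = Θ(n³).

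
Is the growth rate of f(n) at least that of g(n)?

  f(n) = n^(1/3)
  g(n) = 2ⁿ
False

f(n) = n^(1/3) is O(n^(1/3)), and g(n) = 2ⁿ is O(2ⁿ).
Since O(n^(1/3)) grows slower than O(2ⁿ), f(n) = Ω(g(n)) is false.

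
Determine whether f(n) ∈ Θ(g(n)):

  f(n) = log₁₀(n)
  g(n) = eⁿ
False

f(n) = log₁₀(n) is O(log n), and g(n) = eⁿ is O(eⁿ).
Since they have different growth rates, f(n) = Θ(g(n)) is false.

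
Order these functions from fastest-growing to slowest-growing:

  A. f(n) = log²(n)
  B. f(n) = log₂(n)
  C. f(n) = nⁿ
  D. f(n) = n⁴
C > D > A > B

Comparing growth rates:
C = nⁿ is O(nⁿ)
D = n⁴ is O(n⁴)
A = log²(n) is O(log² n)
B = log₂(n) is O(log n)

Therefore, the order from fastest to slowest is: C > D > A > B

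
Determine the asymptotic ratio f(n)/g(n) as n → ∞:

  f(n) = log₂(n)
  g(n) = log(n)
1/log(2)

Since log₂(n) and log(n) have the same growth rate (O(log n)),
the ratio converges to a constant: 1/log(2).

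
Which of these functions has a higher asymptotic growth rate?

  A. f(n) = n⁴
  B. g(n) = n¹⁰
B

f(n) = n⁴ is O(n⁴), while g(n) = n¹⁰ is O(n¹⁰).
Since O(n¹⁰) grows faster than O(n⁴), g(n) dominates.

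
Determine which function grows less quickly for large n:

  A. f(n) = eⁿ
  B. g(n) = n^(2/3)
B

f(n) = eⁿ is O(eⁿ), while g(n) = n^(2/3) is O(n^(2/3)).
Since O(n^(2/3)) grows slower than O(eⁿ), g(n) is dominated.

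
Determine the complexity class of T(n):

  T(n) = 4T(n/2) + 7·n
Θ(n²)

Master Theorem: a = 4, b = 2, f(n) = 7·n.
Compute the critical exponent d = log₂(4) = 2.
Compare f(n) = Θ(n) against n^d:
  k = 1 < d = 2, so f(n) = O(n^(d-ε)) — Case 1.
  The recursion cost dominates: T(n) = Θ(n^d) = Θ(n²).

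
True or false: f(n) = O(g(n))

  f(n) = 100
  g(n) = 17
True

f(n) = 100 and g(n) = 17 are both O(1).
Big-O permits equal growth rates (f ≤ c·g for some c), so f(n) = O(g(n)) is true.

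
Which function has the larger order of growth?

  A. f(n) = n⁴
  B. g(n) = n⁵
B

f(n) = n⁴ is O(n⁴), while g(n) = n⁵ is O(n⁵).
Since O(n⁵) grows faster than O(n⁴), g(n) dominates.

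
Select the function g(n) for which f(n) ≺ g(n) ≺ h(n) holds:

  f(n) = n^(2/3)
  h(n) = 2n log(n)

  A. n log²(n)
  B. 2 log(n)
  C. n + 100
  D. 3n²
C

We need g(n) with n^(2/3) = o(g(n)) and g(n) = o(2n log(n)), i.e. O(n^(2/3)) ≺ g ≺ O(n log n).
Check each option:
  A. n log²(n) — O(n log² n) does not grow strictly slower than h(n)
  B. 2 log(n) — O(log n) does not grow strictly faster than f(n)
  C. n + 100 — O(n) is strictly between O(n^(2/3)) and O(n log n) ✓
  D. 3n² — O(n²) does not grow strictly slower than h(n)

Only option C (n + 100) lies strictly between.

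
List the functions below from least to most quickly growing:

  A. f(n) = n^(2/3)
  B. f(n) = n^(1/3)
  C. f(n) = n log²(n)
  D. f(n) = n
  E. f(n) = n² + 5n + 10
B < A < D < C < E

Comparing growth rates:
B = n^(1/3) is O(n^(1/3))
A = n^(2/3) is O(n^(2/3))
D = n is O(n)
C = n log²(n) is O(n log² n)
E = n² + 5n + 10 is O(n²)

Therefore, the order from slowest to fastest is: B < A < D < C < E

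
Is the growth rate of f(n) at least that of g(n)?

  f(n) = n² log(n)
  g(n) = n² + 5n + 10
True

f(n) = n² log(n) is O(n² log n), and g(n) = n² + 5n + 10 is O(n²).
Since O(n² log n) grows at least as fast as O(n²), f(n) = Ω(g(n)) is true.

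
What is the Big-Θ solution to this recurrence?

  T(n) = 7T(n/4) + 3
Θ(n^log₄(7))

Master Theorem: a = 7, b = 4, f(n) = 3.
Compute the critical exponent d = log₄(7) = 1.404.
Compare f(n) = Θ(1) against n^d:
  k = 0 < d = 1.404, so f(n) = O(n^(d-ε)) — Case 1.
  The recursion cost dominates: T(n) = Θ(n^d) = Θ(n^log₄(7)).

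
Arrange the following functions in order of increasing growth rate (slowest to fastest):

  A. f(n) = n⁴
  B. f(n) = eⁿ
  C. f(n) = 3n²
C < A < B

Comparing growth rates:
C = 3n² is O(n²)
A = n⁴ is O(n⁴)
B = eⁿ is O(eⁿ)

Therefore, the order from slowest to fastest is: C < A < B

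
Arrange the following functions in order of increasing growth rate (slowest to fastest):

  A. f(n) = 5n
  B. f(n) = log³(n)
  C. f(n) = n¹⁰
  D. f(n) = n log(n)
B < A < D < C

Comparing growth rates:
B = log³(n) is O(log³ n)
A = 5n is O(n)
D = n log(n) is O(n log n)
C = n¹⁰ is O(n¹⁰)

Therefore, the order from slowest to fastest is: B < A < D < C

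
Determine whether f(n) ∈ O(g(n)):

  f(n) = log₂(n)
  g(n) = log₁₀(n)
True

f(n) = log₂(n) and g(n) = log₁₀(n) are both O(log n).
Big-O permits equal growth rates (f ≤ c·g for some c), so f(n) = O(g(n)) is true.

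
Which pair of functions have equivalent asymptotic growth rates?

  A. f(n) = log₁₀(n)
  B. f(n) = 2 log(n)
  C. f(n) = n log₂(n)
A and B

Examining each function:
  A. log₁₀(n) is O(log n)
  B. 2 log(n) is O(log n)
  C. n log₂(n) is O(n log n)

Functions A and B both have the same complexity class.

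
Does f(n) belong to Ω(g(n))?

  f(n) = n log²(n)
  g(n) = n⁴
False

f(n) = n log²(n) is O(n log² n), and g(n) = n⁴ is O(n⁴).
Since O(n log² n) grows slower than O(n⁴), f(n) = Ω(g(n)) is false.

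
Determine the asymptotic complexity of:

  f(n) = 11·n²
O(n²)

The dominant term in 11·n² is 11·n², which is Θ(n²).
Constants are absorbed, so the tightest bound is O(n²).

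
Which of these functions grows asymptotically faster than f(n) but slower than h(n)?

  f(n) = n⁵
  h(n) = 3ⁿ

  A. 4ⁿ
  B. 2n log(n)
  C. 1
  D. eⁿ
D

We need g(n) with n⁵ = o(g(n)) and g(n) = o(3ⁿ), i.e. O(n⁵) ≺ g ≺ O(3ⁿ).
Check each option:
  A. 4ⁿ — O(4ⁿ) does not grow strictly slower than h(n)
  B. 2n log(n) — O(n log n) does not grow strictly faster than f(n)
  C. 1 — O(1) does not grow strictly faster than f(n)
  D. eⁿ — O(eⁿ) is strictly between O(n⁵) and O(3ⁿ) ✓

Only option D (eⁿ) lies strictly between.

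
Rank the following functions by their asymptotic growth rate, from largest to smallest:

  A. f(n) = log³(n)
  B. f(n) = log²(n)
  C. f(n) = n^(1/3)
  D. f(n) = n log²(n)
D > C > A > B

Comparing growth rates:
D = n log²(n) is O(n log² n)
C = n^(1/3) is O(n^(1/3))
A = log³(n) is O(log³ n)
B = log²(n) is O(log² n)

Therefore, the order from fastest to slowest is: D > C > A > B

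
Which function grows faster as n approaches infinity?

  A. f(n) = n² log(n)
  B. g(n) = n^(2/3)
A

f(n) = n² log(n) is O(n² log n), while g(n) = n^(2/3) is O(n^(2/3)).
Since O(n² log n) grows faster than O(n^(2/3)), f(n) dominates.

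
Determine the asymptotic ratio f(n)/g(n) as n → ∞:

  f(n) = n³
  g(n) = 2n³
1/2

Since n³ and 2n³ have the same growth rate (O(n³)),
the ratio converges to a constant: 1/2.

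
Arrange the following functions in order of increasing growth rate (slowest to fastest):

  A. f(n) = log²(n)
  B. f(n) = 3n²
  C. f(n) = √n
A < C < B

Comparing growth rates:
A = log²(n) is O(log² n)
C = √n is O(√n)
B = 3n² is O(n²)

Therefore, the order from slowest to fastest is: A < C < B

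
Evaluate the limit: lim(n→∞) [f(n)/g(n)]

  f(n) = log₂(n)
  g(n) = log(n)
1/log(2)

Since log₂(n) and log(n) have the same growth rate (O(log n)),
the ratio converges to a constant: 1/log(2).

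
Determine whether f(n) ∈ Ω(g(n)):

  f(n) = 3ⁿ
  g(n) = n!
False

f(n) = 3ⁿ is O(3ⁿ), and g(n) = n! is O(n!).
Since O(3ⁿ) grows slower than O(n!), f(n) = Ω(g(n)) is false.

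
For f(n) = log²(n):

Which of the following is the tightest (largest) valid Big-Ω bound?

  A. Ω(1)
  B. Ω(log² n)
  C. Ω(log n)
B

f(n) = log²(n) is Ω(log² n).
All listed options are valid Big-Ω bounds (lower bounds),
but Ω(log² n) is the tightest (largest valid bound).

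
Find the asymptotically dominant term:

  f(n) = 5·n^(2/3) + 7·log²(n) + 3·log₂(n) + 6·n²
6·n²

Looking at each term:
  - 5·n^(2/3) is O(n^(2/3))
  - 7·log²(n) is O(log² n)
  - 3·log₂(n) is O(log n)
  - 6·n² is O(n²)

The term 6·n² (O(n²)) grows fastest and dominates all others.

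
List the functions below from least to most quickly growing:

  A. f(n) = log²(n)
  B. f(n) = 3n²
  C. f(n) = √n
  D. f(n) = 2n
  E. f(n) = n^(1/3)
A < E < C < D < B

Comparing growth rates:
A = log²(n) is O(log² n)
E = n^(1/3) is O(n^(1/3))
C = √n is O(√n)
D = 2n is O(n)
B = 3n² is O(n²)

Therefore, the order from slowest to fastest is: A < E < C < D < B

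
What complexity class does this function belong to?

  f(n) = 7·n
O(n)

The dominant term in 7·n is 7·n, which is Θ(n).
Constants are absorbed, so the tightest bound is O(n).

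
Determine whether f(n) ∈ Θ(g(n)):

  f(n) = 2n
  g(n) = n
True

f(n) = 2n and g(n) = n are both O(n).
Since they have the same asymptotic growth rate, f(n) = Θ(g(n)) is true.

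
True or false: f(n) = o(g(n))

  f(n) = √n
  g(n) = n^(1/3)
False

f(n) = √n is O(√n), and g(n) = n^(1/3) is O(n^(1/3)).
Since O(√n) grows faster than or equal to O(n^(1/3)), f(n) = o(g(n)) is false.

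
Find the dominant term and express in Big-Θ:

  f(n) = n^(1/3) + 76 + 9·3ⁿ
Θ(3ⁿ)

Order the terms by growth rate: 76 ≺ n^(1/3) ≺ 9·3ⁿ.
The fastest-growing term 9·3ⁿ dominates as n → ∞; dropping its constant factor gives Θ(3ⁿ).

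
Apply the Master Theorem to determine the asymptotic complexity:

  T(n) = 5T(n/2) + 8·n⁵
Θ(n⁵)

Master Theorem: a = 5, b = 2, f(n) = 8·n⁵.
Compute the critical exponent d = log₂(5) = 2.322.
Compare f(n) = Θ(n⁵) against n^d:
  k = 5 > d = 2.322, so f(n) = Ω(n^(d+ε)) — Case 3.
  Regularity: a·(n/b)^5/n^5 = a/b^5 = 5/32 < 1 ✓.
  The top-level work dominates: T(n) = Θ(f(n)) = Θ(n⁵).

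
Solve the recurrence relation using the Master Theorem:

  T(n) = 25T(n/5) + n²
Θ(n² log n)

Master Theorem: a = 25, b = 5, f(n) = n².
Compute the critical exponent d = log₅(25) = 2.
Compare f(n) = Θ(n²) against n^d:
  k = 2 = d, so f(n) = Θ(n^d) — Case 2.
  Work is balanced across levels: T(n) = Θ(n^d log n) = Θ(n² log n).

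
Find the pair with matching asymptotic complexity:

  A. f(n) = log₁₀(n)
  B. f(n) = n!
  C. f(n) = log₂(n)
A and C

Examining each function:
  A. log₁₀(n) is O(log n)
  B. n! is O(n!)
  C. log₂(n) is O(log n)

Functions A and C both have the same complexity class.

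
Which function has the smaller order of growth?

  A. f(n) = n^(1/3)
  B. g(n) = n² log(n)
A

f(n) = n^(1/3) is O(n^(1/3)), while g(n) = n² log(n) is O(n² log n).
Since O(n^(1/3)) grows slower than O(n² log n), f(n) is dominated.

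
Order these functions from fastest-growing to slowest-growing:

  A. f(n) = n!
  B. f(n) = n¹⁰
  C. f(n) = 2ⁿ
A > C > B

Comparing growth rates:
A = n! is O(n!)
C = 2ⁿ is O(2ⁿ)
B = n¹⁰ is O(n¹⁰)

Therefore, the order from fastest to slowest is: A > C > B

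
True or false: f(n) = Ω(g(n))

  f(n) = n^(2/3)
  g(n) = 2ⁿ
False

f(n) = n^(2/3) is O(n^(2/3)), and g(n) = 2ⁿ is O(2ⁿ).
Since O(n^(2/3)) grows slower than O(2ⁿ), f(n) = Ω(g(n)) is false.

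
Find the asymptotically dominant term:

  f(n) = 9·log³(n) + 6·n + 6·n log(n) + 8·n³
8·n³

Looking at each term:
  - 9·log³(n) is O(log³ n)
  - 6·n is O(n)
  - 6·n log(n) is O(n log n)
  - 8·n³ is O(n³)

The term 8·n³ (O(n³)) grows fastest and dominates all others.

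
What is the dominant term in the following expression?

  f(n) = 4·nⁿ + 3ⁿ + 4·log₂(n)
4·nⁿ

Looking at each term:
  - 4·nⁿ is O(nⁿ)
  - 3ⁿ is O(3ⁿ)
  - 4·log₂(n) is O(log n)

The term 4·nⁿ (O(nⁿ)) grows fastest and dominates all others.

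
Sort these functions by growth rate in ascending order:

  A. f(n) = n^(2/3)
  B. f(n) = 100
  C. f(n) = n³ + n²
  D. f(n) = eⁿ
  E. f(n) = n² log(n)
B < A < E < C < D

Comparing growth rates:
B = 100 is O(1)
A = n^(2/3) is O(n^(2/3))
E = n² log(n) is O(n² log n)
C = n³ + n² is O(n³)
D = eⁿ is O(eⁿ)

Therefore, the order from slowest to fastest is: B < A < E < C < D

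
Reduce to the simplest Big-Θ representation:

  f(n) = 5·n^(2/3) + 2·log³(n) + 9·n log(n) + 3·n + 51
Θ(n log n)

Order the terms by growth rate: 51 ≺ 2·log³(n) ≺ 5·n^(2/3) ≺ 3·n ≺ 9·n log(n).
The fastest-growing term 9·n log(n) dominates as n → ∞; dropping its constant factor gives Θ(n log n).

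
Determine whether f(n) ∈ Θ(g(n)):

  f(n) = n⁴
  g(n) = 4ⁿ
False

f(n) = n⁴ is O(n⁴), and g(n) = 4ⁿ is O(4ⁿ).
Since they have different growth rates, f(n) = Θ(g(n)) is false.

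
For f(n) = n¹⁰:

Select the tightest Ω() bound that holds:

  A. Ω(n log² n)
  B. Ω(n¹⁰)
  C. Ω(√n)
B

f(n) = n¹⁰ is Ω(n¹⁰).
All listed options are valid Big-Ω bounds (lower bounds),
but Ω(n¹⁰) is the tightest (largest valid bound).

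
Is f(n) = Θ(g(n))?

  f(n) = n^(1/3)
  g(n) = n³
False

f(n) = n^(1/3) is O(n^(1/3)), and g(n) = n³ is O(n³).
Since they have different growth rates, f(n) = Θ(g(n)) is false.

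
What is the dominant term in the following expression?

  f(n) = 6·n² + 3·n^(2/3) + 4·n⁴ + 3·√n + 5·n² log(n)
4·n⁴

Looking at each term:
  - 6·n² is O(n²)
  - 3·n^(2/3) is O(n^(2/3))
  - 4·n⁴ is O(n⁴)
  - 3·√n is O(√n)
  - 5·n² log(n) is O(n² log n)

The term 4·n⁴ (O(n⁴)) grows fastest and dominates all others.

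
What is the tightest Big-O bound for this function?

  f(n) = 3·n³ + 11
O(n³)

The dominant term in 3·n³ + 11 is 3·n³, which is Θ(n³).
Lower-order terms (11) are asymptotically negligible.
Constants are absorbed, so the tightest bound is O(n³).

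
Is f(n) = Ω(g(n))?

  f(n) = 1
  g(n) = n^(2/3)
False

f(n) = 1 is O(1), and g(n) = n^(2/3) is O(n^(2/3)).
Since O(1) grows slower than O(n^(2/3)), f(n) = Ω(g(n)) is false.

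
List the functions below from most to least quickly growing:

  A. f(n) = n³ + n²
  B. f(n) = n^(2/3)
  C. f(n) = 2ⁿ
C > A > B

Comparing growth rates:
C = 2ⁿ is O(2ⁿ)
A = n³ + n² is O(n³)
B = n^(2/3) is O(n^(2/3))

Therefore, the order from fastest to slowest is: C > A > B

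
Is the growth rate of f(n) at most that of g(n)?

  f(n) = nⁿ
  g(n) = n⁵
False

f(n) = nⁿ is O(nⁿ), and g(n) = n⁵ is O(n⁵).
Since O(nⁿ) grows faster than O(n⁵), f(n) = O(g(n)) is false.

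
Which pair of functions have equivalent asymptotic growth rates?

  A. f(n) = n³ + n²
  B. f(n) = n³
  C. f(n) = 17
A and B

Examining each function:
  A. n³ + n² is O(n³)
  B. n³ is O(n³)
  C. 17 is O(1)

Functions A and B both have the same complexity class.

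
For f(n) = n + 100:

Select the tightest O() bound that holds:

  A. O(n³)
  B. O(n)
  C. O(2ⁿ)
B

f(n) = n + 100 is O(n).
All listed options are valid Big-O bounds (upper bounds),
but O(n) is the tightest (smallest valid bound).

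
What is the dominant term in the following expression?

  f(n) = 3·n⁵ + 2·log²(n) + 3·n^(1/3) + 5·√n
3·n⁵

Looking at each term:
  - 3·n⁵ is O(n⁵)
  - 2·log²(n) is O(log² n)
  - 3·n^(1/3) is O(n^(1/3))
  - 5·√n is O(√n)

The term 3·n⁵ (O(n⁵)) grows fastest and dominates all others.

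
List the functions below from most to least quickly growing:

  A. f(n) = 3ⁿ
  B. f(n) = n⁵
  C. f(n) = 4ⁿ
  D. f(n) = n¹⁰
C > A > D > B

Comparing growth rates:
C = 4ⁿ is O(4ⁿ)
A = 3ⁿ is O(3ⁿ)
D = n¹⁰ is O(n¹⁰)
B = n⁵ is O(n⁵)

Therefore, the order from fastest to slowest is: C > A > D > B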